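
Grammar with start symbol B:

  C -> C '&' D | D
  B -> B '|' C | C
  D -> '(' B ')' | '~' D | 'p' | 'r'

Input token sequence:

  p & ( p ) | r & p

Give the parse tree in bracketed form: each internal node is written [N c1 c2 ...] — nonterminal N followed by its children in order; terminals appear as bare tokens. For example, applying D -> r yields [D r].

[B [B [C [C [D p]] & [D ( [B [C [D p]]] )]]] | [C [C [D r]] & [D p]]]

B
B | C
C | C
C & D | C
D & D | C
p & D | C
p & ( B ) | C
p & ( C ) | C
p & ( D ) | C
p & ( p ) | C
p & ( p ) | C & D
p & ( p ) | D & D
p & ( p ) | r & D
p & ( p ) | r & p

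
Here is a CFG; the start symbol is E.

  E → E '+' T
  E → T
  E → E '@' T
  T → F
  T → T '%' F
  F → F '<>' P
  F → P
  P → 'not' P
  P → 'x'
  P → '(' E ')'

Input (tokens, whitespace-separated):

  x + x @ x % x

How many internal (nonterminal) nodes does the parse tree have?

[E [E [E [T [F [P x]]]] + [T [F [P x]]]] @ [T [T [F [P x]]] % [F [P x]]]]

15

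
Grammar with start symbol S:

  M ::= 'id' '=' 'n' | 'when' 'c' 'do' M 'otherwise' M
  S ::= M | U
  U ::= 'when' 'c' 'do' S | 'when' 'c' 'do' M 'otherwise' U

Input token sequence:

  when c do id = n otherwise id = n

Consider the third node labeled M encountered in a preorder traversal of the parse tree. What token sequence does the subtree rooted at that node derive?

[S [M when c do [M id = n] otherwise [M id = n]]]

id = n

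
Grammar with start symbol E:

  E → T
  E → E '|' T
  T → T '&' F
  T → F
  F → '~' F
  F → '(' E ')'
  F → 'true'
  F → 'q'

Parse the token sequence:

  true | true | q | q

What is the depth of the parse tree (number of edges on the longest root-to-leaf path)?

6

[E [E [E [E [T [F true]]] | [T [F true]]] | [T [F q]]] | [T [F q]]]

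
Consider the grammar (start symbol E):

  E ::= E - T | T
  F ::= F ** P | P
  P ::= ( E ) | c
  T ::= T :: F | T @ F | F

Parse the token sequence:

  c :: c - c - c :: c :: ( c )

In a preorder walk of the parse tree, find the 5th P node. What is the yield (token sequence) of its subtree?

[E [E [E [T [T [F [P c]]] :: [F [P c]]]] - [T [F [P c]]]] - [T [T [T [F [P c]]] :: [F [P c]]] :: [F [P ( [E [T [F [P c]]]] )]]]]

c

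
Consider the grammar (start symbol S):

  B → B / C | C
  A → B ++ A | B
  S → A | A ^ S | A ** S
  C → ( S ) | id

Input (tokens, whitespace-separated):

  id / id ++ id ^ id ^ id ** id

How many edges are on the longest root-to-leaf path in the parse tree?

7

[S [A [B [B [C id]] / [C id]] ++ [A [B [C id]]]] ^ [S [A [B [C id]]] ^ [S [A [B [C id]]] ** [S [A [B [C id]]]]]]]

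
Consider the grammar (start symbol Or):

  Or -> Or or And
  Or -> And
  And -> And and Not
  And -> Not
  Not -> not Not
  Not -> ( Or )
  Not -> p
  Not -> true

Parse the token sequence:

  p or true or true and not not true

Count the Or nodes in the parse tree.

[Or [Or [Or [And [Not p]]] or [And [Not true]]] or [And [And [Not true]] and [Not not [Not not [Not true]]]]]

3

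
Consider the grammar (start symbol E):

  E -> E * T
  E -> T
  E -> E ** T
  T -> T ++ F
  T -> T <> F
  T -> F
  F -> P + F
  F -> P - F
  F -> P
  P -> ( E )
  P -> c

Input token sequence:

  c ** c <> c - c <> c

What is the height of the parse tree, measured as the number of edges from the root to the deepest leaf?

6

[E [E [T [F [P c]]]] ** [T [T [T [F [P c]]] <> [F [P c] - [F [P c]]]] <> [F [P c]]]]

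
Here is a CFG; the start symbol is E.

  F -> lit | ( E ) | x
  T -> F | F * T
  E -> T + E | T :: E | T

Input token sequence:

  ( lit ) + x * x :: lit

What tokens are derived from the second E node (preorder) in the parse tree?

lit

[E [T [F ( [E [T [F lit]]] )]] + [E [T [F x] * [T [F x]]] :: [E [T [F lit]]]]]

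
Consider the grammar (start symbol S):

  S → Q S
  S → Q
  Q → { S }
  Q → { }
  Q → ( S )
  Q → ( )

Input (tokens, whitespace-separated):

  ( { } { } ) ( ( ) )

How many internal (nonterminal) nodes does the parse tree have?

[S [Q ( [S [Q { }] [S [Q { }]]] )] [S [Q ( [S [Q ( )]] )]]]

10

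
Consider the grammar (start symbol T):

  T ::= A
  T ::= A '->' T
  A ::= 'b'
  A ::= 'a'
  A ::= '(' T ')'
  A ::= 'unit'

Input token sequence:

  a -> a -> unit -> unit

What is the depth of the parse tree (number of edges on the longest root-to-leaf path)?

[T [A a] -> [T [A a] -> [T [A unit] -> [T [A unit]]]]]

5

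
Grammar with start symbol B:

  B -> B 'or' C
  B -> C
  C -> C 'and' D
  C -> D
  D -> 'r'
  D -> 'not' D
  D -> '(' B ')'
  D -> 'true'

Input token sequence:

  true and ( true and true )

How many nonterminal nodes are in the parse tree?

[B [C [C [D true]] and [D ( [B [C [C [D true]] and [D true]]] )]]]

10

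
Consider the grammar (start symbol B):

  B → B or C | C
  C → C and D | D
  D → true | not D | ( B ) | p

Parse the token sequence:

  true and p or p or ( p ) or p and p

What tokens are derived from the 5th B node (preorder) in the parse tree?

[B [B [B [B [C [C [D true]] and [D p]]] or [C [D p]]] or [C [D ( [B [C [D p]]] )]]] or [C [C [D p]] and [D p]]]

p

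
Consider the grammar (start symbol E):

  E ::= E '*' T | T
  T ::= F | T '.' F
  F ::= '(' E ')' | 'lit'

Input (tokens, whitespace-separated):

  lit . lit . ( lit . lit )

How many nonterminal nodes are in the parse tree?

[E [T [T [T [F lit]] . [F lit]] . [F ( [E [T [T [F lit]] . [F lit]]] )]]]

12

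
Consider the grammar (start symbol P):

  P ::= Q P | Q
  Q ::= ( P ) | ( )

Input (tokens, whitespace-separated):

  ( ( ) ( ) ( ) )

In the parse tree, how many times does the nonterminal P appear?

[P [Q ( [P [Q ( )] [P [Q ( )] [P [Q ( )]]]] )]]

4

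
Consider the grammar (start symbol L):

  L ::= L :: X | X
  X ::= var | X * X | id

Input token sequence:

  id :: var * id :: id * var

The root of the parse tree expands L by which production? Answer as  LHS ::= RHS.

[L [L [L [X id]] :: [X [X var] * [X id]]] :: [X [X id] * [X var]]]

L ::= L :: X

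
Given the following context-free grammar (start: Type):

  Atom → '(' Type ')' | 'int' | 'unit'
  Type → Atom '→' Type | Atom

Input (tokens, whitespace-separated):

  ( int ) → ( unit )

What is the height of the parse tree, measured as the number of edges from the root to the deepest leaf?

[Type [Atom ( [Type [Atom int]] )] → [Type [Atom ( [Type [Atom unit]] )]]]

5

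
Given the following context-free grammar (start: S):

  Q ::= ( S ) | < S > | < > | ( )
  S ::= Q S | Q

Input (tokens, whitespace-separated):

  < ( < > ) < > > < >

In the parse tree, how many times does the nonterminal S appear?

5

[S [Q < [S [Q ( [S [Q < >]] )] [S [Q < >]]] >] [S [Q < >]]]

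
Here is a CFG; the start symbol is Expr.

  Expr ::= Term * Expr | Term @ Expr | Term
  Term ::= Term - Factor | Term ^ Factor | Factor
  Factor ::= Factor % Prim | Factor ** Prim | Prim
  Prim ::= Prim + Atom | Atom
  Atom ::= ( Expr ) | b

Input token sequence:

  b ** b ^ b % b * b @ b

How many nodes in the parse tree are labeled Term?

[Expr [Term [Term [Factor [Factor [Prim [Atom b]]] ** [Prim [Atom b]]]] ^ [Factor [Factor [Prim [Atom b]]] % [Prim [Atom b]]]] * [Expr [Term [Factor [Prim [Atom b]]]] @ [Expr [Term [Factor [Prim [Atom b]]]]]]]

4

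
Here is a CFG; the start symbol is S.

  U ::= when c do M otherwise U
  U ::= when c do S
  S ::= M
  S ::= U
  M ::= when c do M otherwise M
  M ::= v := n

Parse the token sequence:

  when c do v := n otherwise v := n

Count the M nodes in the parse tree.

3

[S [M when c do [M v := n] otherwise [M v := n]]]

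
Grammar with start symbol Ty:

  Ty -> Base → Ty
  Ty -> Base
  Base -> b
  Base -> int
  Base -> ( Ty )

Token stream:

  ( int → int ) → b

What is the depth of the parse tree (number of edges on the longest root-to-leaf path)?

[Ty [Base ( [Ty [Base int] → [Ty [Base int]]] )] → [Ty [Base b]]]

5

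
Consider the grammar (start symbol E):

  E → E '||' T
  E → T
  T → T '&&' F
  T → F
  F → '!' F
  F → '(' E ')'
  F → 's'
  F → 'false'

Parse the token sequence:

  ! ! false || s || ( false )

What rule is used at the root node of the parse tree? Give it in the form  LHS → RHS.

E → E '||' T

[E [E [E [T [F ! [F ! [F false]]]]] || [T [F s]]] || [T [F ( [E [T [F false]]] )]]]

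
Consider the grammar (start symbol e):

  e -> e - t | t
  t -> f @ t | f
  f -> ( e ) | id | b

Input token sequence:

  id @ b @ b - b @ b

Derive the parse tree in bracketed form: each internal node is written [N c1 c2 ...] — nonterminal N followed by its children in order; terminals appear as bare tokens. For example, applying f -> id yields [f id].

e
e - t
t - t
f @ t - t
id @ t - t
id @ f @ t - t
id @ b @ t - t
id @ b @ f - t
id @ b @ b - t
id @ b @ b - f @ t
id @ b @ b - b @ t
id @ b @ b - b @ f
id @ b @ b - b @ b

[e [e [t [f id] @ [t [f b] @ [t [f b]]]]] - [t [f b] @ [t [f b]]]]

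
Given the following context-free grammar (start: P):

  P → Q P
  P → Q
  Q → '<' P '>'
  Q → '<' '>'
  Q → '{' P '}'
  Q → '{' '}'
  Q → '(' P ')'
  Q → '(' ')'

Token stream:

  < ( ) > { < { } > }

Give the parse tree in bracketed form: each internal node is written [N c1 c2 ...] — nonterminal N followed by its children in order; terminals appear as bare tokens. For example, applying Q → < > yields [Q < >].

P
Q P
< P > P
< Q > P
< ( ) > P
< ( ) > Q
< ( ) > { P }
< ( ) > { Q }
< ( ) > { < P > }
< ( ) > { < Q > }
< ( ) > { < { } > }

[P [Q < [P [Q ( )]] >] [P [Q { [P [Q < [P [Q { }]] >]] }]]]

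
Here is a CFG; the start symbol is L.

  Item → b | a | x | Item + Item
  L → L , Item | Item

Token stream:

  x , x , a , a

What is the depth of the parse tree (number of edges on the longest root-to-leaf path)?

[L [L [L [L [Item x]] , [Item x]] , [Item a]] , [Item a]]

5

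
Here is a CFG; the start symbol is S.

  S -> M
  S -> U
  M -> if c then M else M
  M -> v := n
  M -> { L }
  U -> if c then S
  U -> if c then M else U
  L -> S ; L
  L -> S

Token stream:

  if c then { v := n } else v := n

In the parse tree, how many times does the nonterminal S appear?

2

[S [M if c then [M { [L [S [M v := n]]] }] else [M v := n]]]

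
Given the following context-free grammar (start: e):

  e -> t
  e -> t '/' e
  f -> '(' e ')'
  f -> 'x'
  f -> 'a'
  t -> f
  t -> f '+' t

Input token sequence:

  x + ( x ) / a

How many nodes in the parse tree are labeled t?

[e [t [f x] + [t [f ( [e [t [f x]]] )]]] / [e [t [f a]]]]

4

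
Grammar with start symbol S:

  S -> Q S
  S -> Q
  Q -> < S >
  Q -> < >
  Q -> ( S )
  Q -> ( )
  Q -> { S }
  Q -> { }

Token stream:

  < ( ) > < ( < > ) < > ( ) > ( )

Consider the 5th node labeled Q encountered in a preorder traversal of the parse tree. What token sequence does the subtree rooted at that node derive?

< >

[S [Q < [S [Q ( )]] >] [S [Q < [S [Q ( [S [Q < >]] )] [S [Q < >] [S [Q ( )]]]] >] [S [Q ( )]]]]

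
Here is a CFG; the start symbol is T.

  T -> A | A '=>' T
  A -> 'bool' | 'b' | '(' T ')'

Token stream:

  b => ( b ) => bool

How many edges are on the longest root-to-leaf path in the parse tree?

5

[T [A b] => [T [A ( [T [A b]] )] => [T [A bool]]]]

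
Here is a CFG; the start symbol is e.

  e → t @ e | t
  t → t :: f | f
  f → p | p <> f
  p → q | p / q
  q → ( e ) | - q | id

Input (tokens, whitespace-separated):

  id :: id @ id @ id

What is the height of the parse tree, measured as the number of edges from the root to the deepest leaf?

[e [t [t [f [p [q id]]]] :: [f [p [q id]]]] @ [e [t [f [p [q id]]]] @ [e [t [f [p [q id]]]]]]]

7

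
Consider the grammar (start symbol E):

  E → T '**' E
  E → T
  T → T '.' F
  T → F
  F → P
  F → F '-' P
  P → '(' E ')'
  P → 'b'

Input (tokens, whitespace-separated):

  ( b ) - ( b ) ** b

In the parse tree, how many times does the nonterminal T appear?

4

[E [T [F [F [P ( [E [T [F [P b]]]] )]] - [P ( [E [T [F [P b]]]] )]]] ** [E [T [F [P b]]]]]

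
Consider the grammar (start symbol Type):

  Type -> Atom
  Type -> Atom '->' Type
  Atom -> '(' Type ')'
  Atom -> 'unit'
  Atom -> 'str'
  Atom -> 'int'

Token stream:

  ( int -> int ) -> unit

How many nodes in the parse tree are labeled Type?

4

[Type [Atom ( [Type [Atom int] -> [Type [Atom int]]] )] -> [Type [Atom unit]]]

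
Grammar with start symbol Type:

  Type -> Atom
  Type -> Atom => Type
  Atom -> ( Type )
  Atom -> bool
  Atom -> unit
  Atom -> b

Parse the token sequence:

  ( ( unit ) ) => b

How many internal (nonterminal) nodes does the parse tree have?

8

[Type [Atom ( [Type [Atom ( [Type [Atom unit]] )]] )] => [Type [Atom b]]]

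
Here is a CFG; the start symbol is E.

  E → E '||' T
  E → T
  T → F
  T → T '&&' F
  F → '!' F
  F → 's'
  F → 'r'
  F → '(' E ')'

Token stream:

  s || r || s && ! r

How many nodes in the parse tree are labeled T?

4

[E [E [E [T [F s]]] || [T [F r]]] || [T [T [F s]] && [F ! [F r]]]]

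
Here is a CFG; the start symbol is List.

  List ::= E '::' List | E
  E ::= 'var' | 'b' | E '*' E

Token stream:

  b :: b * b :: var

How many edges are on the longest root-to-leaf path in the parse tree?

4

[List [E b] :: [List [E [E b] * [E b]] :: [List [E var]]]]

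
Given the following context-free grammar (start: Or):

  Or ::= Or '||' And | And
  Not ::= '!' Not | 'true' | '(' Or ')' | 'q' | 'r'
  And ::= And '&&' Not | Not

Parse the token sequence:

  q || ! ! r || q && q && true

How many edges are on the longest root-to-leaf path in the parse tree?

[Or [Or [Or [And [Not q]]] || [And [Not ! [Not ! [Not r]]]]] || [And [And [And [Not q]] && [Not q]] && [Not true]]]

6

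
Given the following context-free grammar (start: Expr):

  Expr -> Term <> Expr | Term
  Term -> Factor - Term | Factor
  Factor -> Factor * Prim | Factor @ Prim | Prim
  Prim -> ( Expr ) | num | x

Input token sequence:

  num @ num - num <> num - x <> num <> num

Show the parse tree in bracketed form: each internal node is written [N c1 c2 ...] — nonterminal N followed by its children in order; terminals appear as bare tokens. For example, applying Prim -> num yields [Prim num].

[Expr [Term [Factor [Factor [Prim num]] @ [Prim num]] - [Term [Factor [Prim num]]]] <> [Expr [Term [Factor [Prim num]] - [Term [Factor [Prim x]]]] <> [Expr [Term [Factor [Prim num]]] <> [Expr [Term [Factor [Prim num]]]]]]]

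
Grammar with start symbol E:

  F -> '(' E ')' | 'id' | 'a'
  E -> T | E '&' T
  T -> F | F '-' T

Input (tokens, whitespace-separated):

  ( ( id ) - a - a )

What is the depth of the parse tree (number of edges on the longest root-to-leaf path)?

[E [T [F ( [E [T [F ( [E [T [F id]]] )] - [T [F a] - [T [F a]]]]] )]]]

9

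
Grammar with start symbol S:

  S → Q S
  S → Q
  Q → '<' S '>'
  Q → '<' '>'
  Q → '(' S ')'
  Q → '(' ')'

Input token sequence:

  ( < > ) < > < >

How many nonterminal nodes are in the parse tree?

[S [Q ( [S [Q < >]] )] [S [Q < >] [S [Q < >]]]]

8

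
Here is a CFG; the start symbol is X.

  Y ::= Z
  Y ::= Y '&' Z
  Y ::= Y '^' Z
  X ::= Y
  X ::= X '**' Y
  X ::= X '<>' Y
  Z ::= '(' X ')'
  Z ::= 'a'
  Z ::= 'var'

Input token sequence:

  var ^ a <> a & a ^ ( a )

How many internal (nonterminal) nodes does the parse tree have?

15

[X [X [Y [Y [Z var]] ^ [Z a]]] <> [Y [Y [Y [Z a]] & [Z a]] ^ [Z ( [X [Y [Z a]]] )]]]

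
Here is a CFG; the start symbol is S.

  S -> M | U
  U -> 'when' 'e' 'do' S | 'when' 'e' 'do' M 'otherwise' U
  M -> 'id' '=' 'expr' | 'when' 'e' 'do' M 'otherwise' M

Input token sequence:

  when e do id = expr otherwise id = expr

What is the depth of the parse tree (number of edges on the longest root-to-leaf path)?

3

[S [M when e do [M id = expr] otherwise [M id = expr]]]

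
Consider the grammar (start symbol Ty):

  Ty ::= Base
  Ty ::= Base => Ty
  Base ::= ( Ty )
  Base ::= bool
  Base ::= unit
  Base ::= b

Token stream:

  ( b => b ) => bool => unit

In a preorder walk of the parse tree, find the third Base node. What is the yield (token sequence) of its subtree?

[Ty [Base ( [Ty [Base b] => [Ty [Base b]]] )] => [Ty [Base bool] => [Ty [Base unit]]]]

b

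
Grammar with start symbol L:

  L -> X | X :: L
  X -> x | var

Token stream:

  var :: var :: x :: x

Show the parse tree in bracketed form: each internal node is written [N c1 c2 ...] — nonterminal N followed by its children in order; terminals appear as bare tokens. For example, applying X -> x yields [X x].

[L [X var] :: [L [X var] :: [L [X x] :: [L [X x]]]]]

L
X :: L
var :: L
var :: X :: L
var :: var :: L
var :: var :: X :: L
var :: var :: x :: L
var :: var :: x :: X
var :: var :: x :: x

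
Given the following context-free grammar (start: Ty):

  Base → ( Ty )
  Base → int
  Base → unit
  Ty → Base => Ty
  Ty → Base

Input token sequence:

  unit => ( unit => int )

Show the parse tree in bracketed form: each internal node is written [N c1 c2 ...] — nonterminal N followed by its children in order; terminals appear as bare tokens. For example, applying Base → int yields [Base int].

[Ty [Base unit] => [Ty [Base ( [Ty [Base unit] => [Ty [Base int]]] )]]]

Ty
Base => Ty
unit => Ty
unit => Base
unit => ( Ty )
unit => ( Base => Ty )
unit => ( unit => Ty )
unit => ( unit => Base )
unit => ( unit => int )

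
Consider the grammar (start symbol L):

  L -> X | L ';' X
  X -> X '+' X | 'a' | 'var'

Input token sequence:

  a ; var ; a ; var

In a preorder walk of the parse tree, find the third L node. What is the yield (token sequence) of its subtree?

a ; var

[L [L [L [L [X a]] ; [X var]] ; [X a]] ; [X var]]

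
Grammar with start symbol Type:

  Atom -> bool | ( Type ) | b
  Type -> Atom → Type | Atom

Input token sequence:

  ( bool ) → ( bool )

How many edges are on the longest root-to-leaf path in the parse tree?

[Type [Atom ( [Type [Atom bool]] )] → [Type [Atom ( [Type [Atom bool]] )]]]

5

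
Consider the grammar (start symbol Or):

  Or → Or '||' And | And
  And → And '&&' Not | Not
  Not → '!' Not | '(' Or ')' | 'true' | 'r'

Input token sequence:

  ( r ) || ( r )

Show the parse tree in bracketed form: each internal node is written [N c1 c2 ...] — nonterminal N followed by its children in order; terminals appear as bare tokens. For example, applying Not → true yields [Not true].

[Or [Or [And [Not ( [Or [And [Not r]]] )]]] || [And [Not ( [Or [And [Not r]]] )]]]

Or
Or || And
And || And
Not || And
( Or ) || And
( And ) || And
( Not ) || And
( r ) || And
( r ) || Not
( r ) || ( Or )
( r ) || ( And )
( r ) || ( Not )
( r ) || ( r )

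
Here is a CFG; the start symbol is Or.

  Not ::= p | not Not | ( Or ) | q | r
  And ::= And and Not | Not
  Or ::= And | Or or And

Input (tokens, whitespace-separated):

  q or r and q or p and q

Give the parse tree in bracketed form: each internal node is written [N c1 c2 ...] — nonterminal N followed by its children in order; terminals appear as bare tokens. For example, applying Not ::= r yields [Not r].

Or
Or or And
Or or And or And
And or And or And
Not or And or And
q or And or And
q or And and Not or And
q or Not and Not or And
q or r and Not or And
q or r and q or And
q or r and q or And and Not
q or r and q or Not and Not
q or r and q or p and Not
q or r and q or p and q

[Or [Or [Or [And [Not q]]] or [And [And [Not r]] and [Not q]]] or [And [And [Not p]] and [Not q]]]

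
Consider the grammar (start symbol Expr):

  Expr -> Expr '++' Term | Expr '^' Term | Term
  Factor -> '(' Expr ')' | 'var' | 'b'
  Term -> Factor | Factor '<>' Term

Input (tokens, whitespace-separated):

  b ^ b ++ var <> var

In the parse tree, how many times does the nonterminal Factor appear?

4

[Expr [Expr [Expr [Term [Factor b]]] ^ [Term [Factor b]]] ++ [Term [Factor var] <> [Term [Factor var]]]]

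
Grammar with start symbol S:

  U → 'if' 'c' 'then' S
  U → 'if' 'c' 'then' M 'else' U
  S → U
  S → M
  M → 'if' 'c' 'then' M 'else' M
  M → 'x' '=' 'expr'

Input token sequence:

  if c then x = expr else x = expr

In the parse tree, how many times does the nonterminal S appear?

1

[S [M if c then [M x = expr] else [M x = expr]]]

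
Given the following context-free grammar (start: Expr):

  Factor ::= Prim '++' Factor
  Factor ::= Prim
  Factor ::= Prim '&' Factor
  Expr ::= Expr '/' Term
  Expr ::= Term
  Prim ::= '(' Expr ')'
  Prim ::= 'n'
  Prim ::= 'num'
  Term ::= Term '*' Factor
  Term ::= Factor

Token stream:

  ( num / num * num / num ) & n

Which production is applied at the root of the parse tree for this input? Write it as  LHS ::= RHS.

Expr ::= Term

[Expr [Term [Factor [Prim ( [Expr [Expr [Expr [Term [Factor [Prim num]]]] / [Term [Term [Factor [Prim num]]] * [Factor [Prim num]]]] / [Term [Factor [Prim num]]]] )] & [Factor [Prim n]]]]]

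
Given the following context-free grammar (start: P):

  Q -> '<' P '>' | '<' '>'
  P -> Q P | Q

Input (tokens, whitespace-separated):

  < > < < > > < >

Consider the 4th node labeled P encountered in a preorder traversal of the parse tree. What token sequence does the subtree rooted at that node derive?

< >

[P [Q < >] [P [Q < [P [Q < >]] >] [P [Q < >]]]]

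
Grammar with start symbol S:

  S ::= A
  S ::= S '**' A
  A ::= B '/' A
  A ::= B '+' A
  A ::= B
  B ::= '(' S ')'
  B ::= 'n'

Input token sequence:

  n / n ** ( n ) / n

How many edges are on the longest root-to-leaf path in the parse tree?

6

[S [S [A [B n] / [A [B n]]]] ** [A [B ( [S [A [B n]]] )] / [A [B n]]]]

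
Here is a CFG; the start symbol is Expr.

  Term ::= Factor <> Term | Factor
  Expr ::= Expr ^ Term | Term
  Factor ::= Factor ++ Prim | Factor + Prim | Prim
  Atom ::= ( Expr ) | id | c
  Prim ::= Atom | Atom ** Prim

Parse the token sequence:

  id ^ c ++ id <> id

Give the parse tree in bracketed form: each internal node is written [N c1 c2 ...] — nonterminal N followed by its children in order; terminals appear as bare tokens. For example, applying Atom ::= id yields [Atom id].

[Expr [Expr [Term [Factor [Prim [Atom id]]]]] ^ [Term [Factor [Factor [Prim [Atom c]]] ++ [Prim [Atom id]]] <> [Term [Factor [Prim [Atom id]]]]]]

Expr
Expr ^ Term
Term ^ Term
Factor ^ Term
Prim ^ Term
Atom ^ Term
id ^ Term
id ^ Factor <> Term
id ^ Factor ++ Prim <> Term
id ^ Prim ++ Prim <> Term
id ^ Atom ++ Prim <> Term
id ^ c ++ Prim <> Term
id ^ c ++ Atom <> Term
id ^ c ++ id <> Term
id ^ c ++ id <> Factor
id ^ c ++ id <> Prim
id ^ c ++ id <> Atom
id ^ c ++ id <> id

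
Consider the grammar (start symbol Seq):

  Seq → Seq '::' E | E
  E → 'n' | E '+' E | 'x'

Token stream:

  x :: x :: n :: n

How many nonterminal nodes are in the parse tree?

[Seq [Seq [Seq [Seq [E x]] :: [E x]] :: [E n]] :: [E n]]

8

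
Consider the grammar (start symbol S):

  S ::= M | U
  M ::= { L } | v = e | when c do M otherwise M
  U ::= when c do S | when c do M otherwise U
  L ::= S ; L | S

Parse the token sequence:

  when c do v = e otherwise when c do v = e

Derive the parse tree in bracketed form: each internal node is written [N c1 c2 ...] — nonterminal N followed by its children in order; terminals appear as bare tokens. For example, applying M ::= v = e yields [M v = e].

[S [U when c do [M v = e] otherwise [U when c do [S [M v = e]]]]]

S
U
when c do M otherwise U
when c do v = e otherwise U
when c do v = e otherwise when c do S
when c do v = e otherwise when c do M
when c do v = e otherwise when c do v = e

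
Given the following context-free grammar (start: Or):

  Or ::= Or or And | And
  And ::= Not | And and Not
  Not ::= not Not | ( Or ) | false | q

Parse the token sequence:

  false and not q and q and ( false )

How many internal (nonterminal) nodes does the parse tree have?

13

[Or [And [And [And [And [Not false]] and [Not not [Not q]]] and [Not q]] and [Not ( [Or [And [Not false]]] )]]]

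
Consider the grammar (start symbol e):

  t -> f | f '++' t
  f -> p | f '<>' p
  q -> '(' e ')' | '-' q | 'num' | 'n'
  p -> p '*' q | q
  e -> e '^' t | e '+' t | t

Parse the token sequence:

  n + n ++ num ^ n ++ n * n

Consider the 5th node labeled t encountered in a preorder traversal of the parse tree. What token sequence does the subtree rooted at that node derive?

[e [e [e [t [f [p [q n]]]]] + [t [f [p [q n]]] ++ [t [f [p [q num]]]]]] ^ [t [f [p [q n]]] ++ [t [f [p [p [q n]] * [q n]]]]]]

n * n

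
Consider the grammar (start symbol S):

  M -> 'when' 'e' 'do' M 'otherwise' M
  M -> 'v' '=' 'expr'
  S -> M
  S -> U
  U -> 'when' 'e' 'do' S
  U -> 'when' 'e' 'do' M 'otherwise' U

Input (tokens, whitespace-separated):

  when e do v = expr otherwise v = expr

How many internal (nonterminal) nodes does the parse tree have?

[S [M when e do [M v = expr] otherwise [M v = expr]]]

4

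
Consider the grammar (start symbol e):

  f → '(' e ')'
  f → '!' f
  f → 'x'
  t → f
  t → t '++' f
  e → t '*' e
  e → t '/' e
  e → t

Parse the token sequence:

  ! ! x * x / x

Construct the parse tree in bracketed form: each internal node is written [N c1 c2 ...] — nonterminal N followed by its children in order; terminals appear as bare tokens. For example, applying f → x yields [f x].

e
t * e
f * e
! f * e
! ! f * e
! ! x * e
! ! x * t / e
! ! x * f / e
! ! x * x / e
! ! x * x / t
! ! x * x / f
! ! x * x / x

[e [t [f ! [f ! [f x]]]] * [e [t [f x]] / [e [t [f x]]]]]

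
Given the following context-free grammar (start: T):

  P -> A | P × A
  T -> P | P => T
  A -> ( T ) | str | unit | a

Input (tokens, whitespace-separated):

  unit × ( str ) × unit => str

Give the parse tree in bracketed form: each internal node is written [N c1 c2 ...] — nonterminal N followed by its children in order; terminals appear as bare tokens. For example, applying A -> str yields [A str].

[T [P [P [P [A unit]] × [A ( [T [P [A str]]] )]] × [A unit]] => [T [P [A str]]]]

T
P => T
P × A => T
P × A × A => T
A × A × A => T
unit × A × A => T
unit × ( T ) × A => T
unit × ( P ) × A => T
unit × ( A ) × A => T
unit × ( str ) × A => T
unit × ( str ) × unit => T
unit × ( str ) × unit => P
unit × ( str ) × unit => A
unit × ( str ) × unit => str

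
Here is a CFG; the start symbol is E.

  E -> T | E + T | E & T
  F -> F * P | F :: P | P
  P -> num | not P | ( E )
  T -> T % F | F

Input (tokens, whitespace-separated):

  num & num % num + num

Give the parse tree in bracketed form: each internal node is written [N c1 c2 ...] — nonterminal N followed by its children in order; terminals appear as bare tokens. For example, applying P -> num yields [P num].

[E [E [E [T [F [P num]]]] & [T [T [F [P num]]] % [F [P num]]]] + [T [F [P num]]]]

E
E + T
E & T + T
T & T + T
F & T + T
P & T + T
num & T + T
num & T % F + T
num & F % F + T
num & P % F + T
num & num % F + T
num & num % P + T
num & num % num + T
num & num % num + F
num & num % num + P
num & num % num + num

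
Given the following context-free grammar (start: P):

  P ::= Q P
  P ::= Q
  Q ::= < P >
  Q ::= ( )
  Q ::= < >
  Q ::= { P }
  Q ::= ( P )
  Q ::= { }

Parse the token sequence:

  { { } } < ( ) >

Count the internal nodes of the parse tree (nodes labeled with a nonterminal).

8

[P [Q { [P [Q { }]] }] [P [Q < [P [Q ( )]] >]]]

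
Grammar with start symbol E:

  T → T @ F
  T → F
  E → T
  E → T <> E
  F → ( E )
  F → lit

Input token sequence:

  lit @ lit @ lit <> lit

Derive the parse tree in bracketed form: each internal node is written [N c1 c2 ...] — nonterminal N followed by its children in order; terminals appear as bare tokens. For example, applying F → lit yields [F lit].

[E [T [T [T [F lit]] @ [F lit]] @ [F lit]] <> [E [T [F lit]]]]

E
T <> E
T @ F <> E
T @ F @ F <> E
F @ F @ F <> E
lit @ F @ F <> E
lit @ lit @ F <> E
lit @ lit @ lit <> E
lit @ lit @ lit <> T
lit @ lit @ lit <> F
lit @ lit @ lit <> lit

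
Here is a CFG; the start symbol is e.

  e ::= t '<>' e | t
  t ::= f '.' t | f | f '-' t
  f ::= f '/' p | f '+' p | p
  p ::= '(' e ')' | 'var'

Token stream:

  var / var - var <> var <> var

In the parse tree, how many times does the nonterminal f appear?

[e [t [f [f [p var]] / [p var]] - [t [f [p var]]]] <> [e [t [f [p var]]] <> [e [t [f [p var]]]]]]

5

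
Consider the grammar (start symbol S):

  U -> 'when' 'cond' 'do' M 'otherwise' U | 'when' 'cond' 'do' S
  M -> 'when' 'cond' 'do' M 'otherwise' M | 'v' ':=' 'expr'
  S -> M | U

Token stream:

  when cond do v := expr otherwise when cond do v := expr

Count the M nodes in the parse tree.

2

[S [U when cond do [M v := expr] otherwise [U when cond do [S [M v := expr]]]]]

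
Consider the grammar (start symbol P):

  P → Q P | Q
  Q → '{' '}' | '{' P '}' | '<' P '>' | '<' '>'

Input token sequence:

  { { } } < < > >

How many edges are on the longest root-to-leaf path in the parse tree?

5

[P [Q { [P [Q { }]] }] [P [Q < [P [Q < >]] >]]]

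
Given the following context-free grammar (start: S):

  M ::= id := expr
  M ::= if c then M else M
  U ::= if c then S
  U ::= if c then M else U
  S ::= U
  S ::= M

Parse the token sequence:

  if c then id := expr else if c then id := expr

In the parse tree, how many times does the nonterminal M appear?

2

[S [U if c then [M id := expr] else [U if c then [S [M id := expr]]]]]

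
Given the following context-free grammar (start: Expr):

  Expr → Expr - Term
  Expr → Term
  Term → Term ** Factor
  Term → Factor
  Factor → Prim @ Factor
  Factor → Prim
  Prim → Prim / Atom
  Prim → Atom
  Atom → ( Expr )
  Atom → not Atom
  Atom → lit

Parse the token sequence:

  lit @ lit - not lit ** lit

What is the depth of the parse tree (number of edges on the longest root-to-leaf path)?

7

[Expr [Expr [Term [Factor [Prim [Atom lit]] @ [Factor [Prim [Atom lit]]]]]] - [Term [Term [Factor [Prim [Atom not [Atom lit]]]]] ** [Factor [Prim [Atom lit]]]]]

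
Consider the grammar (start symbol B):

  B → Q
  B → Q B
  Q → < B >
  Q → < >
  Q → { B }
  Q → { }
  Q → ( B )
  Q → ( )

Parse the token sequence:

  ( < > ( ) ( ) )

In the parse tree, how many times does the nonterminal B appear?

[B [Q ( [B [Q < >] [B [Q ( )] [B [Q ( )]]]] )]]

4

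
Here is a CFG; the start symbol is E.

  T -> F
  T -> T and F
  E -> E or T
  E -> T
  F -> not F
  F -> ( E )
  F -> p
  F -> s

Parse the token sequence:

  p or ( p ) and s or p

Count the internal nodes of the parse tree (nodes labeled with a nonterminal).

[E [E [E [T [F p]]] or [T [T [F ( [E [T [F p]]] )]] and [F s]]] or [T [F p]]]

14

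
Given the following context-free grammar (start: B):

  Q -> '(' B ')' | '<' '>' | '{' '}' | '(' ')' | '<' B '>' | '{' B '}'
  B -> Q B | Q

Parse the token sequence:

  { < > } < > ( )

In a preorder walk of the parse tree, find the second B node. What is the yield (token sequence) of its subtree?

[B [Q { [B [Q < >]] }] [B [Q < >] [B [Q ( )]]]]

< >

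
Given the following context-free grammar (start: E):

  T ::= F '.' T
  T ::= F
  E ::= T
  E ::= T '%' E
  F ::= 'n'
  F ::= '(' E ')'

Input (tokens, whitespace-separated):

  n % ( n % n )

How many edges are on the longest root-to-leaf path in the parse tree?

[E [T [F n]] % [E [T [F ( [E [T [F n]] % [E [T [F n]]]] )]]]]

8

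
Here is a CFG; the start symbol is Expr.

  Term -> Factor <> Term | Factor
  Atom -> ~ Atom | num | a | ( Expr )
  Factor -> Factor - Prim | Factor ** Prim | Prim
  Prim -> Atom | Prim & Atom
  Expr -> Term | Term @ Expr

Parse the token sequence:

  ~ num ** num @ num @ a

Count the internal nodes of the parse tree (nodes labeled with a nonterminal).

[Expr [Term [Factor [Factor [Prim [Atom ~ [Atom num]]]] ** [Prim [Atom num]]]] @ [Expr [Term [Factor [Prim [Atom num]]]] @ [Expr [Term [Factor [Prim [Atom a]]]]]]]

19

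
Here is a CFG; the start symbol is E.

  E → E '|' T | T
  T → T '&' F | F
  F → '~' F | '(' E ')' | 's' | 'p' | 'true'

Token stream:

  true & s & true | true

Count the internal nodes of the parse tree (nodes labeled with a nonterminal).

10

[E [E [T [T [T [F true]] & [F s]] & [F true]]] | [T [F true]]]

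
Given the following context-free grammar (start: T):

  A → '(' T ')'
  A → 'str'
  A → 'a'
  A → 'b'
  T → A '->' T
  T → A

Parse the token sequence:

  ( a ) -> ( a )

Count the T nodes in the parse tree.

4

[T [A ( [T [A a]] )] -> [T [A ( [T [A a]] )]]]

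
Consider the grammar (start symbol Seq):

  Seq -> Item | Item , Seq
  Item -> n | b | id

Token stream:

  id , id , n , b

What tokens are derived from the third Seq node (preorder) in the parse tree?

[Seq [Item id] , [Seq [Item id] , [Seq [Item n] , [Seq [Item b]]]]]

n , b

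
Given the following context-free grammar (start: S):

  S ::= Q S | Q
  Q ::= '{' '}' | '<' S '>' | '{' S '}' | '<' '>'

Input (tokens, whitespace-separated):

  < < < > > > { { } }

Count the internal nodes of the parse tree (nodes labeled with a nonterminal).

10

[S [Q < [S [Q < [S [Q < >]] >]] >] [S [Q { [S [Q { }]] }]]]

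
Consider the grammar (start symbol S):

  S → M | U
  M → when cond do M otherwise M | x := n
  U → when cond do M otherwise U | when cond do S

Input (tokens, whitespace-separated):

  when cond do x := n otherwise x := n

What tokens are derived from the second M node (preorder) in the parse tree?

[S [M when cond do [M x := n] otherwise [M x := n]]]

x := n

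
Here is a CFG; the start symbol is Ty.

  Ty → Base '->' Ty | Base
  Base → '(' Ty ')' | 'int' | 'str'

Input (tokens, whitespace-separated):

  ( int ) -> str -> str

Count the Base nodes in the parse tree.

4

[Ty [Base ( [Ty [Base int]] )] -> [Ty [Base str] -> [Ty [Base str]]]]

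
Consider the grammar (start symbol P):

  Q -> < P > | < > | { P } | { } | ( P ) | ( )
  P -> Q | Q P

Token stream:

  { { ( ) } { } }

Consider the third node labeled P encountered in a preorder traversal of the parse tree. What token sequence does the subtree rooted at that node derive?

[P [Q { [P [Q { [P [Q ( )]] }] [P [Q { }]]] }]]

( )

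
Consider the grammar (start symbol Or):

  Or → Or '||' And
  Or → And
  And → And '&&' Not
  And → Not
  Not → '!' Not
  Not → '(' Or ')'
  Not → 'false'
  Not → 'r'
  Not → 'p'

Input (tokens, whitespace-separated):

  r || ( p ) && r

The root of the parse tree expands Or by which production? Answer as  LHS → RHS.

Or → Or '||' And

[Or [Or [And [Not r]]] || [And [And [Not ( [Or [And [Not p]]] )]] && [Not r]]]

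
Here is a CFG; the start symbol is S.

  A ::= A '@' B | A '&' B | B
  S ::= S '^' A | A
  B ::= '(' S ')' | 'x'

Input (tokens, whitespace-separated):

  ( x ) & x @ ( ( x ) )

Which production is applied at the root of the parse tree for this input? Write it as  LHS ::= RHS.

[S [A [A [A [B ( [S [A [B x]]] )]] & [B x]] @ [B ( [S [A [B ( [S [A [B x]]] )]]] )]]]

S ::= A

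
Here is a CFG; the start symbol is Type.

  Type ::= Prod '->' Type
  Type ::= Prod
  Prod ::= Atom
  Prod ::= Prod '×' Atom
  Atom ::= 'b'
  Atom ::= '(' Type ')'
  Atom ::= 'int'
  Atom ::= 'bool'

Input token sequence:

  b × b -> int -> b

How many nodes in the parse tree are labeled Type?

[Type [Prod [Prod [Atom b]] × [Atom b]] -> [Type [Prod [Atom int]] -> [Type [Prod [Atom b]]]]]

3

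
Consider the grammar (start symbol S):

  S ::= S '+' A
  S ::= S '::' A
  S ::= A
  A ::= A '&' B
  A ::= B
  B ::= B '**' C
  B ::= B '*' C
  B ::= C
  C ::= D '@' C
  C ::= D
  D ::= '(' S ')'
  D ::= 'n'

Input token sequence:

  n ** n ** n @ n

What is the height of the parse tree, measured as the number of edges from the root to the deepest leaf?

[S [A [B [B [B [C [D n]]] ** [C [D n]]] ** [C [D n] @ [C [D n]]]]]]

7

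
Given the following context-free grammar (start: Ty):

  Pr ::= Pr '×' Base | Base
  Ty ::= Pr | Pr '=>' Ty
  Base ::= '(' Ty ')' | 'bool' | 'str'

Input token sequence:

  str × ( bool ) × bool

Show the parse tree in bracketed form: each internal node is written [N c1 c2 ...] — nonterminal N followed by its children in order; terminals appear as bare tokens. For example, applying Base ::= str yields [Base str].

[Ty [Pr [Pr [Pr [Base str]] × [Base ( [Ty [Pr [Base bool]]] )]] × [Base bool]]]

Ty
Pr
Pr × Base
Pr × Base × Base
Base × Base × Base
str × Base × Base
str × ( Ty ) × Base
str × ( Pr ) × Base
str × ( Base ) × Base
str × ( bool ) × Base
str × ( bool ) × bool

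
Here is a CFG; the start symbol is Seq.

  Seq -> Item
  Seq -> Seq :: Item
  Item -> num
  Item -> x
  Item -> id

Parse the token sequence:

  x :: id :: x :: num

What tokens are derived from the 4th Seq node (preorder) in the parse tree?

[Seq [Seq [Seq [Seq [Item x]] :: [Item id]] :: [Item x]] :: [Item num]]

x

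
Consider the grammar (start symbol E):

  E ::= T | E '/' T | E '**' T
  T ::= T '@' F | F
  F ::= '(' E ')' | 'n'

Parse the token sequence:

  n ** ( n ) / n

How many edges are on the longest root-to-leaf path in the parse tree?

7

[E [E [E [T [F n]]] ** [T [F ( [E [T [F n]]] )]]] / [T [F n]]]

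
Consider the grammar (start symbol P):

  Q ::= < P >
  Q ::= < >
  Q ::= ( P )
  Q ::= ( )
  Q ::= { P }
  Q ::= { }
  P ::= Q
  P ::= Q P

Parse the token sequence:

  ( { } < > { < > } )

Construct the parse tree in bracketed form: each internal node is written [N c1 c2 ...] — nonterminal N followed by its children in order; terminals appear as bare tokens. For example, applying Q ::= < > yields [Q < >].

[P [Q ( [P [Q { }] [P [Q < >] [P [Q { [P [Q < >]] }]]]] )]]

P
Q
( P )
( Q P )
( { } P )
( { } Q P )
( { } < > P )
( { } < > Q )
( { } < > { P } )
( { } < > { Q } )
( { } < > { < > } )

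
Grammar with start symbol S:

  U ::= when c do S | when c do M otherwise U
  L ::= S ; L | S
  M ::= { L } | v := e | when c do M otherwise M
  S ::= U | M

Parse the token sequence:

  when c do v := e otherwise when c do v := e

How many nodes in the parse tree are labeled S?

[S [U when c do [M v := e] otherwise [U when c do [S [M v := e]]]]]

2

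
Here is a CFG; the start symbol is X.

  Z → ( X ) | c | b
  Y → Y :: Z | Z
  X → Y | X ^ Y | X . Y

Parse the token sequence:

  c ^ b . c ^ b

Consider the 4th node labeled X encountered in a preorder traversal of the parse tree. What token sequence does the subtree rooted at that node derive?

[X [X [X [X [Y [Z c]]] ^ [Y [Z b]]] . [Y [Z c]]] ^ [Y [Z b]]]

c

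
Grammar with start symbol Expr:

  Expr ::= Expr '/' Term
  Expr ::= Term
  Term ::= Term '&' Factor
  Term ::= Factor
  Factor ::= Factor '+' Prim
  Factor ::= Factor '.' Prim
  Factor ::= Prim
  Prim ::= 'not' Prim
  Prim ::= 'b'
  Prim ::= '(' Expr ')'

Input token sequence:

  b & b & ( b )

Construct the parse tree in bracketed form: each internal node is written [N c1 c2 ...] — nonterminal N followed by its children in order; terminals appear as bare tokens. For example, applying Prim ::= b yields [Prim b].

[Expr [Term [Term [Term [Factor [Prim b]]] & [Factor [Prim b]]] & [Factor [Prim ( [Expr [Term [Factor [Prim b]]]] )]]]]

Expr
Term
Term & Factor
Term & Factor & Factor
Factor & Factor & Factor
Prim & Factor & Factor
b & Factor & Factor
b & Prim & Factor
b & b & Factor
b & b & Prim
b & b & ( Expr )
b & b & ( Term )
b & b & ( Factor )
b & b & ( Prim )
b & b & ( b )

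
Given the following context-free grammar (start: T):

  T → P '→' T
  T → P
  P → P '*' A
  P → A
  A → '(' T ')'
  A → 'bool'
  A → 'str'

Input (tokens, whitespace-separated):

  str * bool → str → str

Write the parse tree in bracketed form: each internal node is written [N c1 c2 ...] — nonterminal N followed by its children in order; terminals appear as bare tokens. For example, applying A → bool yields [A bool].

T
P → T
P * A → T
A * A → T
str * A → T
str * bool → T
str * bool → P → T
str * bool → A → T
str * bool → str → T
str * bool → str → P
str * bool → str → A
str * bool → str → str

[T [P [P [A str]] * [A bool]] → [T [P [A str]] → [T [P [A str]]]]]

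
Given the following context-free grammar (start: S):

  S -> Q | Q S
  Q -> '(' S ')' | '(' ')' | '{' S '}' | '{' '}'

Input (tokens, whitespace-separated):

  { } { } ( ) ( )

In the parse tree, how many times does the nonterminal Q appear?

4

[S [Q { }] [S [Q { }] [S [Q ( )] [S [Q ( )]]]]]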